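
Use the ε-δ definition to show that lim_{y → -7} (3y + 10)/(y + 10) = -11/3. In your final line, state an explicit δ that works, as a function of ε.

Let ε > 0 be given. We want δ > 0 with 0 < |y + 7| < δ ⇒ |(3y + 10)/(y + 10) + 11/3| < ε.
Combining over a common denominator, (3y + 10)/(y + 10) + 11/3 = [(3y + 10)·3 − (-11)·(y + 10)] / [3·(y + 10)] = 20(y + 7) / (3(y + 10)).
So |(3y + 10)/(y + 10) + 11/3| = 20|y + 7| / (3·|y + 10|).
Restrict δ ≤ 3/2. Then |y + 7| < 3/2 gives |y + 10| = |(y + 7) + 3| ≥ 3 − 3/2 = 3/2.
Hence |(3y + 10)/(y + 10) + 11/3| < 20|y + 7|/(3·(3/2)) = (40/9)|y + 7|, which is < ε once |y + 7| < (9/40)ε.
Take δ = min(3/2, (9/40)ε). Then 0 < |y + 7| < δ forces both bounds, so |(3y + 10)/(y + 10) + 11/3| < ε.

δ = min(3/2, (9/40)ε)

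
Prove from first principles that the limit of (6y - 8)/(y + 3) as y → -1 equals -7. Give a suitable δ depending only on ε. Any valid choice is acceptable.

δ = min(1, (1/13)ε)

Fix ε > 0. We want δ > 0 with 0 < |y + 1| < δ ⇒ |(6y - 8)/(y + 3) + 7| < ε.
Combining over a common denominator, (6y - 8)/(y + 3) + 7 = [(6y - 8)·2 − (-14)·(y + 3)] / [2·(y + 3)] = 26(y + 1) / (2(y + 3)).
So |(6y - 8)/(y + 3) + 7| = 26|y + 1| / (2·|y + 3|).
Restrict δ ≤ 1. Then |y + 1| < 1 gives |y + 3| = |(y + 1) + 2| ≥ 2 − 1 = 1.
Hence |(6y - 8)/(y + 3) + 7| < 26|y + 1|/(2·1) = 13|y + 1|, which is < ε once |y + 1| < (1/13)ε.
Take δ = min(1, (1/13)ε). Then 0 < |y + 1| < δ forces both bounds, so |(6y - 8)/(y + 3) + 7| < ε.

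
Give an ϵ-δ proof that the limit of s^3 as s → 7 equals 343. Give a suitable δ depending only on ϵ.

Let ϵ > 0. We seek δ > 0 with 0 < |s − 7| < δ ⇒ |s^3 − 343| < ϵ.
Factor: s^3 − 343 = (s − 7)(s^2 + 7s + 49), so |s^3 − 343| = |s − 7|·|s^2 + 7s + 49|.
Restrict δ ≤ 1. Then |s − 7| < 1 gives |s| < 8, so by the triangle inequality |s^2 + 7s + 49| ≤ 8^2 + 7·8 + 49 = 169.
Hence |s^3 − 343| ≤ 169|s − 7|, which is < ϵ once |s − 7| < ϵ/169.
Take δ = min(1, ϵ/169). If 0 < |s − 7| < δ then both bounds hold and |s^3 − 343| ≤ 169|s − 7| < 169·(ϵ/169) = ϵ.

δ = min(1, ϵ/169)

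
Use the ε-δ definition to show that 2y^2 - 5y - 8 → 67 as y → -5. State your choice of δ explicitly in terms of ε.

δ = min(1, ε/27)

Let ε > 0 be given. We want δ > 0 such that 0 < |y + 5| < δ implies |(2y^2 - 5y - 8) − 67| < ε.
(2y^2 - 5y - 8) − 67 = 2y^2 - 5y - 75 = (y + 5)(2y - 15).
So |(2y^2 - 5y - 8) − 67| = |y + 5|·|2y - 15|.
Require δ ≤ 1. Then |y + 5| < 1 gives |y| < 6, and by the triangle inequality |2y - 15| ≤ 2·6 + 15 = 27.
Hence |(2y^2 - 5y - 8) − 67| ≤ 27|y + 5| < ε provided |y + 5| < ε/27.
Choosing δ = min(1, ε/27) ensures both conditions, hence |(2y^2 - 5y - 8) − 67| < ε.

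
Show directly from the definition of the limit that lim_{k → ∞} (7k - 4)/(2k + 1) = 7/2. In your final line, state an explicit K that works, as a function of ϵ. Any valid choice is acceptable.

K = (15/4)/ϵ

Suppose ϵ > 0. For k ≥ 1, |(7k - 4)/(2k + 1) − (7/2)| = |-15|/(2(2k + 1)) = 15/(2(2k + 1)).
Since 2k + 1 ≥ 2k for k ≥ 1, this is ≤ 15/(2·2k) = (15/4)/k.
So |(7k - 4)/(2k + 1) − (7/2)| < ϵ whenever k > (15/4)/ϵ.
Take K = (15/4)/ϵ. If k > K then |(7k - 4)/(2k + 1) − (7/2)| ≤ (15/4)/k < ϵ.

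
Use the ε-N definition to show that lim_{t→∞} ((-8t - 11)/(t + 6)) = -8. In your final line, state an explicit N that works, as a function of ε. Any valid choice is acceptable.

Let ε > 0. We seek N > 0 such that t > N implies |(-8t - 11)/(t + 6) + 8| < ε.
(-8t - 11)/(t + 6) + 8 = ((-8t - 11) − (-8)(t + 6)) / ((t + 6)) = 37/((t + 6)).
For t > 0 we have t + 6 > t, so |(-8t - 11)/(t + 6) + 8| = 37/((t + 6)) < 37/(t) = 37/t.
Thus |(-8t - 11)/(t + 6) + 8| < ε whenever t > 37/ε.
Take N = 37/ε. If t > N then |(-8t - 11)/(t + 6) + 8| < 37/t < ε.

N = 37/ε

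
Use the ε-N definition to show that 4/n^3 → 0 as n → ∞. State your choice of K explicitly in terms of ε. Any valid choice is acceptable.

Let ε > 0 be given. For n ≥ 1, |4/n^3 − 0| = 4/n^3.
4/n^3 < ε ⇔ n^3 > 4/ε ⇔ n > (4/ε)^{1/3}.
Take K = (4/ε)^{1/3}. Then n > K implies 4/n^3 < ε.

K = (4/ε)^{1/3}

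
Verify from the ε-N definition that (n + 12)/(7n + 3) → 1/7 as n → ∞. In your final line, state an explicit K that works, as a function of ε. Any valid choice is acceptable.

Suppose ε > 0. For n ≥ 1, |(n + 12)/(7n + 3) − (1/7)| = |81|/(7(7n + 3)) = 81/(7(7n + 3)).
Since 7n + 3 ≥ 7n for n ≥ 1, this is ≤ 81/(7·7n) = (81/49)/n.
So |(n + 12)/(7n + 3) − (1/7)| < ε whenever n > (81/49)/ε.
Take K = (81/49)/ε. If n > K then |(n + 12)/(7n + 3) − (1/7)| ≤ (81/49)/n < ε.

K = (81/49)/ε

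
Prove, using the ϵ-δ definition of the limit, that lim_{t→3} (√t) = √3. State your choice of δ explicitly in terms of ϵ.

δ = min(3, √3·ϵ)

Let ϵ > 0. We want δ > 0 such that 0 < |t − 3| < δ implies |√t − √3| < ϵ.
Multiplying by the conjugate, |√t − √3| = |t − 3|/(√t + √3).
Restrict δ ≤ 3 so that |t − 3| < 3 forces t > 0, and then √t + √3 > √3.
Hence |√t − √3| < |t − 3|/√3, which is < ϵ once |t − 3| < √3·ϵ.
Take δ = min(3, √3·ϵ). If 0 < |t − 3| < δ then t > 0 and |√t − √3| < |t − 3|/√3 < ϵ.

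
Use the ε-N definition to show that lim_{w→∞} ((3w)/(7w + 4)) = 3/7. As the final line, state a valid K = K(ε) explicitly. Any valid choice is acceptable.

Let ε > 0 be given. We seek K > 0 such that w > K implies |(3w)/(7w + 4) − (3/7)| < ε.
(3w)/(7w + 4) − (3/7) = (7(3w) − 3(7w + 4)) / (7(7w + 4)) = -12/(7(7w + 4)).
For w > 0 we have 7w + 4 > 7w, so |(3w)/(7w + 4) − (3/7)| = 12/(7(7w + 4)) < 12/(7·7w) = (12/49)/w.
Thus |(3w)/(7w + 4) − (3/7)| < ε whenever w > (12/49)/ε.
Take K = (12/49)/ε. If w > K then |(3w)/(7w + 4) − (3/7)| < (12/49)/w < ε.

K = (12/49)/ε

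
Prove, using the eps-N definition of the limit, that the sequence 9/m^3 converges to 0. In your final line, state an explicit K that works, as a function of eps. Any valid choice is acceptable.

K = (9/eps)^{1/3}

Let eps > 0 be given. For m ≥ 1, |9/m^3 − 0| = 9/m^3.
9/m^3 < eps ⇔ m^3 > 9/eps ⇔ m > (9/eps)^{1/3}.
Take K = (9/eps)^{1/3}. Then m > K implies 9/m^3 < eps.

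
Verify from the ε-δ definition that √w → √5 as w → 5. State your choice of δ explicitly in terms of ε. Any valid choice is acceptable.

δ = min(5, √5·ε)

Let ε > 0. We want δ > 0 such that 0 < |w − 5| < δ implies |√w − √5| < ε.
Rationalise: √w − √5 = (w − 5)/(√w + √5), so |√w − √5| = |w − 5|/(√w + √5).
Restrict δ ≤ 5 so that |w − 5| < 5 forces w > 0, and then √w + √5 > √5.
Hence |√w − √5| < |w − 5|/√5, which is < ε once |w − 5| < √5·ε.
Take δ = min(5, √5·ε). If 0 < |w − 5| < δ then w > 0 and |√w − √5| < |w − 5|/√5 < ε.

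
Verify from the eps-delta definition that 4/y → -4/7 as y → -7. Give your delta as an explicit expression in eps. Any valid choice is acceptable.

Let eps > 0. We seek delta > 0 such that 0 < |y + 7| < delta implies |4/y + 4/7| < eps.
|4/y + 4/7| = 4·|-7 − y|/(7·|y|) = 4|y + 7|/(7|y|).
Require delta ≤ 7/2 so that |y| > 7 − 7/2 = 7/2, hence 7|y| > 49/2.
Then |4/y + 4/7| < 4|y + 7|/(49/2), which is < eps when |y + 7| < (49/8)eps.
Take delta = min(7/2, (49/8)eps). Then 0 < |y + 7| < delta gives both |y + 7| < 7/2 and |y + 7| < (49/8)eps, so |4/y + 4/7| < eps.

delta = min(7/2, (49/8)eps)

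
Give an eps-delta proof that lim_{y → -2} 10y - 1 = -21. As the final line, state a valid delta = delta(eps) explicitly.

Fix eps > 0. We need delta > 0 so that 0 < |y + 2| < delta implies |(10y - 1) + 21| < eps.
Since (10y - 1) + 21 = 10(y + 2), we have |(10y - 1) + 21| = 10|y + 2|.
Thus it suffices that |y + 2| < eps/10.
Choosing delta = eps/10 gives |(10y - 1) + 21| = 10|y + 2| < eps whenever |y + 2| < delta.

delta = eps/10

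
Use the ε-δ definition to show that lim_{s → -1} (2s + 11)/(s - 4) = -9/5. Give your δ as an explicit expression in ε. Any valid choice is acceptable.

δ = min(5/2, (25/38)ε)

Let ε > 0 be given. We want δ > 0 with 0 < |s + 1| < δ ⇒ |(2s + 11)/(s - 4) + 9/5| < ε.
Combining over a common denominator, (2s + 11)/(s - 4) + 9/5 = [(2s + 11)·(-5) − 9·(s - 4)] / [(-5)·(s - 4)] = -19(s + 1) / ((-5)(s - 4)).
So |(2s + 11)/(s - 4) + 9/5| = 19|s + 1| / (5·|s − 4|).
Restrict δ ≤ 5/2. Then |s + 1| < 5/2 gives |s − 4| = |(s + 1) + (-5)| ≥ 5 − 5/2 = 5/2.
Hence |(2s + 11)/(s - 4) + 9/5| < 19|s + 1|/(5·(5/2)) = (38/25)|s + 1|, which is < ε once |s + 1| < (25/38)ε.
Take δ = min(5/2, (25/38)ε). Then 0 < |s + 1| < δ forces both bounds, so |(2s + 11)/(s - 4) + 9/5| < ε.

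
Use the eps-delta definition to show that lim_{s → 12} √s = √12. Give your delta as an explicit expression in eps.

Let eps > 0 be given. We want delta > 0 such that 0 < |s − 12| < delta implies |√s − √12| < eps.
Multiplying by the conjugate, |√s − √12| = |s − 12|/(√s + √12).
Restrict delta ≤ 12 so that |s − 12| < 12 forces s > 0, and then √s + √12 > √12.
Hence |√s − √12| < |s − 12|/√12, which is < eps once |s − 12| < √12·eps.
Take delta = min(12, √12·eps). If 0 < |s − 12| < delta then s > 0 and |√s − √12| < |s − 12|/√12 < eps.

delta = min(12, √12·eps)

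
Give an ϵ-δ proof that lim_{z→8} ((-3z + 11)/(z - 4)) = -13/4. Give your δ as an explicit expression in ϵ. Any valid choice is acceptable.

Fix ϵ > 0. We want δ > 0 with 0 < |z − 8| < δ ⇒ |(-3z + 11)/(z - 4) + 13/4| < ϵ.
Combining over a common denominator, (-3z + 11)/(z - 4) + 13/4 = [(-3z + 11)·4 − (-13)·(z - 4)] / [4·(z - 4)] = 1(z − 8) / (4(z - 4)).
So |(-3z + 11)/(z - 4) + 13/4| = |z − 8| / (4·|z − 4|).
Restrict δ ≤ 2. Then |z − 8| < 2 gives |z − 4| = |(z − 8) + 4| ≥ 4 − 2 = 2.
Hence |(-3z + 11)/(z - 4) + 13/4| < |z − 8|/(4·2) = (1/8)|z − 8|, which is < ϵ once |z − 8| < 8ϵ.
Take δ = min(2, 8ϵ). Then 0 < |z − 8| < δ forces both bounds, so |(-3z + 11)/(z - 4) + 13/4| < ϵ.

δ = min(2, 8ϵ)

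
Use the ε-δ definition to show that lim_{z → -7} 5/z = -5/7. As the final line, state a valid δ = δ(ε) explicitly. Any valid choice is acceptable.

Suppose ε > 0. We seek δ > 0 such that 0 < |z + 7| < δ implies |5/z + 5/7| < ε.
|5/z + 5/7| = 5·|-7 − z|/(7·|z|) = 5|z + 7|/(7|z|).
Require δ ≤ 7/2 so that |z| > 7 − 7/2 = 7/2, hence 7|z| > 49/2.
Then |5/z + 5/7| < 5|z + 7|/(49/2), which is < ε when |z + 7| < (49/10)ε.
Take δ = min(7/2, (49/10)ε). Then 0 < |z + 7| < δ gives both |z + 7| < 7/2 and |z + 7| < (49/10)ε, so |5/z + 5/7| < ε.

δ = min(7/2, (49/10)ε)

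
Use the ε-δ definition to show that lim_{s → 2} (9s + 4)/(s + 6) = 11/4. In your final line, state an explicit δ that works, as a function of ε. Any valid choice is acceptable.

δ = min(4, (16/25)ε)

Fix ε > 0. We want δ > 0 with 0 < |s − 2| < δ ⇒ |(9s + 4)/(s + 6) − (11/4)| < ε.
Combining over a common denominator, (9s + 4)/(s + 6) − (11/4) = [(9s + 4)·8 − 22·(s + 6)] / [8·(s + 6)] = 50(s − 2) / (8(s + 6)).
So |(9s + 4)/(s + 6) − (11/4)| = 50|s − 2| / (8·|s + 6|).
Require δ ≤ 4, so |s + 6| ≥ |8| − |s − 2| > 8 − 4 = 4.
Hence |(9s + 4)/(s + 6) − (11/4)| < 50|s − 2|/(8·4) = (25/16)|s − 2|, which is < ε once |s − 2| < (16/25)ε.
Take δ = min(4, (16/25)ε). Then 0 < |s − 2| < δ forces both bounds, so |(9s + 4)/(s + 6) − (11/4)| < ε.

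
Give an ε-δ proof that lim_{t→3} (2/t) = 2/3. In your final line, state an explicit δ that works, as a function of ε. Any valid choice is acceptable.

Let ε > 0. We seek δ > 0 such that 0 < |t − 3| < δ implies |2/t − (2/3)| < ε.
|2/t − (2/3)| = 2·|3 − t|/(3·|t|) = 2|t − 3|/(3|t|).
Require δ ≤ 3/2 so that |t| > 3 − 3/2 = 3/2, hence 3|t| > 9/2.
Then |2/t − (2/3)| < 2|t − 3|/(9/2), which is < ε when |t − 3| < (9/4)ε.
Take δ = min(3/2, (9/4)ε). Then 0 < |t − 3| < δ gives both |t − 3| < 3/2 and |t − 3| < (9/4)ε, so |2/t − (2/3)| < ε.

δ = min(3/2, (9/4)ε)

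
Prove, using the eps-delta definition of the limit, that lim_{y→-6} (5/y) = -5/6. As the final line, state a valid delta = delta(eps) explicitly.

delta = min(3, (18/5)eps)

Let eps > 0. We seek delta > 0 such that 0 < |y + 6| < delta implies |5/y + 5/6| < eps.
|5/y + 5/6| = 5·|-6 − y|/(6·|y|) = 5|y + 6|/(6|y|).
Restrict delta ≤ 3. Then |y + 6| < 3 gives |y| > 3, so 6|y| > 18.
Then |5/y + 5/6| < 5|y + 6|/18, which is < eps when |y + 6| < (18/5)eps.
Take delta = min(3, (18/5)eps). Then 0 < |y + 6| < delta gives both |y + 6| < 3 and |y + 6| < (18/5)eps, so |5/y + 5/6| < eps.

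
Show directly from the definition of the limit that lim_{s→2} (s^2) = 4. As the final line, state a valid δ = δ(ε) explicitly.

Suppose ε > 0. We seek δ > 0 with 0 < |s − 2| < δ ⇒ |s^2 − 4| < ε.
Factor: s^2 − 4 = (s − 2)(s + 2), so |s^2 − 4| = |s − 2|·|s + 2|.
Impose δ ≤ 1 so that |s| < 3; then |s + 2| ≤ 5.
Hence |s^2 − 4| ≤ 5|s − 2|, which is < ε once |s − 2| < ε/5.
Take δ = min(1, ε/5). If 0 < |s − 2| < δ then both bounds hold and |s^2 − 4| ≤ 5|s − 2| < 5·(ε/5) = ε.

δ = min(1, ε/5)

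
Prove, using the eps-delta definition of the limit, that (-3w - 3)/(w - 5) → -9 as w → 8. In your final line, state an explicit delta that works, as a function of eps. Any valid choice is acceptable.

Suppose eps > 0. We want delta > 0 with 0 < |w − 8| < delta ⇒ |(-3w - 3)/(w - 5) + 9| < eps.
Combining over a common denominator, (-3w - 3)/(w - 5) + 9 = [(-3w - 3)·3 − (-27)·(w - 5)] / [3·(w - 5)] = 18(w − 8) / (3(w - 5)).
So |(-3w - 3)/(w - 5) + 9| = 18|w − 8| / (3·|w − 5|).
Restrict delta ≤ 3/2. Then |w − 8| < 3/2 gives |w − 5| = |(w − 8) + 3| ≥ 3 − 3/2 = 3/2.
Hence |(-3w - 3)/(w - 5) + 9| < 18|w − 8|/(3·(3/2)) = 4|w − 8|, which is < eps once |w − 8| < (1/4)eps.
Take delta = min(3/2, (1/4)eps). Then 0 < |w − 8| < delta forces both bounds, so |(-3w - 3)/(w - 5) + 9| < eps.

delta = min(3/2, (1/4)eps)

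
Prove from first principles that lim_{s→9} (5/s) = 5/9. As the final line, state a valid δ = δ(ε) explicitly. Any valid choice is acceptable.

Suppose ε > 0. We seek δ > 0 such that 0 < |s − 9| < δ implies |5/s − (5/9)| < ε.
|5/s − (5/9)| = 5·|9 − s|/(9·|s|) = 5|s − 9|/(9|s|).
Require δ ≤ 9/2 so that |s| > 9 − 9/2 = 9/2, hence 9|s| > 81/2.
Then |5/s − (5/9)| < 5|s − 9|/(81/2), which is < ε when |s − 9| < (81/10)ε.
Take δ = min(9/2, (81/10)ε). Then 0 < |s − 9| < δ gives both |s − 9| < 9/2 and |s − 9| < (81/10)ε, so |5/s − (5/9)| < ε.

δ = min(9/2, (81/10)ε)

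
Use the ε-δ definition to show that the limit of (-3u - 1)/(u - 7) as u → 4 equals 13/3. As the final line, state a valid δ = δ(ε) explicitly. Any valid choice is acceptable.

Let ε > 0. We want δ > 0 with 0 < |u − 4| < δ ⇒ |(-3u - 1)/(u - 7) − (13/3)| < ε.
Combining over a common denominator, (-3u - 1)/(u - 7) − (13/3) = [(-3u - 1)·(-3) − (-13)·(u - 7)] / [(-3)·(u - 7)] = 22(u − 4) / ((-3)(u - 7)).
So |(-3u - 1)/(u - 7) − (13/3)| = 22|u − 4| / (3·|u − 7|).
Restrict δ ≤ 3/2. Then |u − 4| < 3/2 gives |u − 7| = |(u − 4) + (-3)| ≥ 3 − 3/2 = 3/2.
Hence |(-3u - 1)/(u - 7) − (13/3)| < 22|u − 4|/(3·(3/2)) = (44/9)|u − 4|, which is < ε once |u − 4| < (9/44)ε.
Take δ = min(3/2, (9/44)ε). Then 0 < |u − 4| < δ forces both bounds, so |(-3u - 1)/(u - 7) − (13/3)| < ε.

δ = min(3/2, (9/44)ε)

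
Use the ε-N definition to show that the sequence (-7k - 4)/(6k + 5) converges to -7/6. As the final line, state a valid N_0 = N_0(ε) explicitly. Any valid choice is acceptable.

N_0 = (11/36)/ε

Let ε > 0 be given. For k ≥ 1, |(-7k - 4)/(6k + 5) + 7/6| = |11|/(6(6k + 5)) = 11/(6(6k + 5)).
Since 6k + 5 ≥ 6k for k ≥ 1, this is ≤ 11/(6·6k) = (11/36)/k.
So |(-7k - 4)/(6k + 5) + 7/6| < ε whenever k > (11/36)/ε.
Take N_0 = (11/36)/ε. If k > N_0 then |(-7k - 4)/(6k + 5) + 7/6| ≤ (11/36)/k < ε.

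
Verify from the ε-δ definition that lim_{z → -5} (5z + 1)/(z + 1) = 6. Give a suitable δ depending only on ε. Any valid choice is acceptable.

Fix ε > 0. We want δ > 0 with 0 < |z + 5| < δ ⇒ |(5z + 1)/(z + 1) − 6| < ε.
Combining over a common denominator, (5z + 1)/(z + 1) − 6 = [(5z + 1)·(-4) − (-24)·(z + 1)] / [(-4)·(z + 1)] = 4(z + 5) / ((-4)(z + 1)).
So |(5z + 1)/(z + 1) − 6| = 4|z + 5| / (4·|z + 1|).
Restrict δ ≤ 2. Then |z + 5| < 2 gives |z + 1| = |(z + 5) + (-4)| ≥ 4 − 2 = 2.
Hence |(5z + 1)/(z + 1) − 6| < 4|z + 5|/(4·2) = (1/2)|z + 5|, which is < ε once |z + 5| < 2ε.
Take δ = min(2, 2ε). Then 0 < |z + 5| < δ forces both bounds, so |(5z + 1)/(z + 1) − 6| < ε.

δ = min(2, 2ε)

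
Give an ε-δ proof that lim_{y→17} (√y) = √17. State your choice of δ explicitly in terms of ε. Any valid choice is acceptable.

Suppose ε > 0. We want δ > 0 such that 0 < |y − 17| < δ implies |√y − √17| < ε.
Rationalise: √y − √17 = (y − 17)/(√y + √17), so |√y − √17| = |y − 17|/(√y + √17).
Restrict δ ≤ 17 so that |y − 17| < 17 forces y > 0, and then √y + √17 > √17.
Hence |√y − √17| < |y − 17|/√17, which is < ε once |y − 17| < √17·ε.
Take δ = min(17, √17·ε). If 0 < |y − 17| < δ then y > 0 and |√y − √17| < |y − 17|/√17 < ε.

δ = min(17, √17·ε)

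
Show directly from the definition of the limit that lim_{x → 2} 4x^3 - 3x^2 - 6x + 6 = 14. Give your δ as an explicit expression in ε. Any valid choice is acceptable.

Let ε > 0 be given. We want δ > 0 such that 0 < |x − 2| < δ implies |(4x^3 - 3x^2 - 6x + 6) − 14| < ε.
(4x^3 - 3x^2 - 6x + 6) − 14 = 4x^3 - 3x^2 - 6x - 8 = (x − 2)(4x^2 + 5x + 4).
So |(4x^3 - 3x^2 - 6x + 6) − 14| = |x − 2|·|4x^2 + 5x + 4|.
Require δ ≤ 2. Then |x − 2| < 2 gives |x| < 4, and by the triangle inequality |4x^2 + 5x + 4| ≤ 4·4^2 + 5·4 + 4 = 88.
Hence |(4x^3 - 3x^2 - 6x + 6) − 14| ≤ 88|x − 2| < ε provided |x − 2| < ε/88.
Take δ = min(2, ε/88). Then 0 < |x − 2| < δ gives both |x − 2| < 2 and |x − 2| < ε/88, so |(4x^3 - 3x^2 - 6x + 6) − 14| < ε.

δ = min(2, ε/88)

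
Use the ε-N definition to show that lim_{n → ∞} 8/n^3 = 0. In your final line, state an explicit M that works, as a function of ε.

M = (8/ε)^{1/3}

Let ε > 0. For n ≥ 1, |8/n^3 − 0| = 8/n^3.
8/n^3 < ε ⇔ n^3 > 8/ε ⇔ n > (8/ε)^{1/3}.
Take M = (8/ε)^{1/3}. Then n > M implies 8/n^3 < ε.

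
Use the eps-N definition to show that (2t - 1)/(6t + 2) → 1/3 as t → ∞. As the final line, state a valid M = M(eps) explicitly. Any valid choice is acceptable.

Let eps > 0. We seek M > 0 such that t > M implies |(2t - 1)/(6t + 2) − (1/3)| < eps.
(2t - 1)/(6t + 2) − (1/3) = (6(2t - 1) − 2(6t + 2)) / (6(6t + 2)) = -10/(6(6t + 2)).
For t > 0 we have 6t + 2 > 6t, so |(2t - 1)/(6t + 2) − (1/3)| = 10/(6(6t + 2)) < 10/(6·6t) = (5/18)/t.
Thus |(2t - 1)/(6t + 2) − (1/3)| < eps whenever t > (5/18)/eps.
Take M = (5/18)/eps. If t > M then |(2t - 1)/(6t + 2) − (1/3)| < (5/18)/t < eps.

M = (5/18)/eps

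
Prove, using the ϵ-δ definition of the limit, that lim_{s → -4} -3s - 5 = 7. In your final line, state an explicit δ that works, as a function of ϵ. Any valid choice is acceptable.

δ = ϵ/3

Let ϵ > 0 be given. We need δ > 0 so that 0 < |s + 4| < δ implies |(-3s - 5) − 7| < ϵ.
Since (-3s - 5) − 7 = -3(s + 4), we have |(-3s - 5) − 7| = 3|s + 4|.
Thus it suffices that |s + 4| < ϵ/3.
Choosing δ = ϵ/3 gives |(-3s - 5) − 7| = 3|s + 4| < ϵ whenever |s + 4| < δ.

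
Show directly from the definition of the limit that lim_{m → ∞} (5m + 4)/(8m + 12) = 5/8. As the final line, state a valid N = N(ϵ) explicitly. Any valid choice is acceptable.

N = (7/16)/ϵ

Fix ϵ > 0. For m ≥ 1, |(5m + 4)/(8m + 12) − (5/8)| = |-28|/(8(8m + 12)) = 28/(8(8m + 12)).
Since 8m + 12 ≥ 8m for m ≥ 1, this is ≤ 28/(8·8m) = (7/16)/m.
So |(5m + 4)/(8m + 12) − (5/8)| < ϵ whenever m > (7/16)/ϵ.
Take N = (7/16)/ϵ. If m > N then |(5m + 4)/(8m + 12) − (5/8)| ≤ (7/16)/m < ϵ.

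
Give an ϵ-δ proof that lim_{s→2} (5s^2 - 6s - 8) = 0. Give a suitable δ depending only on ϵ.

δ = min(1, ϵ/19)

Let ϵ > 0. We want δ > 0 such that 0 < |s − 2| < δ implies |(5s^2 - 6s - 8)| < ϵ.
(5s^2 - 6s - 8) = 5s^2 - 6s - 8 = (s − 2)(5s + 4).
So |(5s^2 - 6s - 8)| = |s − 2|·|5s + 4|.
Require δ ≤ 1. Then |s − 2| < 1 gives |s| < 3, and by the triangle inequality |5s + 4| ≤ 5·3 + 4 = 19.
Hence |(5s^2 - 6s - 8)| ≤ 19|s − 2| < ϵ provided |s − 2| < ϵ/19.
Take δ = min(1, ϵ/19). Then 0 < |s − 2| < δ gives both |s − 2| < 1 and |s − 2| < ϵ/19, so |(5s^2 - 6s - 8)| < ϵ.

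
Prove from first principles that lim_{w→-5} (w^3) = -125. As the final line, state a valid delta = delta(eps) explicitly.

Let eps > 0. We seek delta > 0 with 0 < |w + 5| < delta ⇒ |w^3 + 125| < eps.
Factor: w^3 + 125 = (w + 5)(w^2 - 5w + 25), so |w^3 + 125| = |w + 5|·|w^2 - 5w + 25|.
Restrict delta ≤ 1. Then |w + 5| < 1 gives |w| < 6, so by the triangle inequality |w^2 - 5w + 25| ≤ 6^2 + 5·6 + 25 = 91.
Hence |w^3 + 125| ≤ 91|w + 5|, which is < eps once |w + 5| < eps/91.
Take delta = min(1, eps/91). If 0 < |w + 5| < delta then both bounds hold and |w^3 + 125| ≤ 91|w + 5| < 91·(eps/91) = eps.

delta = min(1, eps/91)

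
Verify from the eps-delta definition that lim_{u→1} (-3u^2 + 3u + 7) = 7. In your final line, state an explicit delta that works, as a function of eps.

delta = min(1, eps/6)

Fix eps > 0. We want delta > 0 such that 0 < |u − 1| < delta implies |(-3u^2 + 3u + 7) − 7| < eps.
(-3u^2 + 3u + 7) − 7 = -3u^2 + 3u = (u − 1)(-3u).
So |(-3u^2 + 3u + 7) − 7| = |u − 1|·|-3u|.
Assume first that |u − 1| < 1, so |u| < 2. Then |-3u| ≤ 3·2 = 6.
Hence |(-3u^2 + 3u + 7) − 7| ≤ 6|u − 1| < eps provided |u − 1| < eps/6.
Choosing delta = min(1, eps/6) ensures both conditions, hence |(-3u^2 + 3u + 7) − 7| < eps.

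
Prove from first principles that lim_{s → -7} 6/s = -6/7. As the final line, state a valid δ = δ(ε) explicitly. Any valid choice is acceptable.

Suppose ε > 0. We seek δ > 0 such that 0 < |s + 7| < δ implies |6/s + 6/7| < ε.
|6/s + 6/7| = 6·|-7 − s|/(7·|s|) = 6|s + 7|/(7|s|).
Require δ ≤ 7/2 so that |s| > 7 − 7/2 = 7/2, hence 7|s| > 49/2.
Then |6/s + 6/7| < 6|s + 7|/(49/2), which is < ε when |s + 7| < (49/12)ε.
Take δ = min(7/2, (49/12)ε). Then 0 < |s + 7| < δ gives both |s + 7| < 7/2 and |s + 7| < (49/12)ε, so |6/s + 6/7| < ε.

δ = min(7/2, (49/12)ε)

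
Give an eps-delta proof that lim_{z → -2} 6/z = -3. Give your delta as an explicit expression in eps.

Let eps > 0 be given. We seek delta > 0 such that 0 < |z + 2| < delta implies |6/z + 3| < eps.
|6/z + 3| = 6·|-2 − z|/(2·|z|) = 6|z + 2|/(2|z|).
Require delta ≤ 1 so that |z| > 2 − 1 = 1, hence 2|z| > 2.
Then |6/z + 3| < 6|z + 2|/2, which is < eps when |z + 2| < (1/3)eps.
Take delta = min(1, (1/3)eps). Then 0 < |z + 2| < delta gives both |z + 2| < 1 and |z + 2| < (1/3)eps, so |6/z + 3| < eps.

delta = min(1, (1/3)eps)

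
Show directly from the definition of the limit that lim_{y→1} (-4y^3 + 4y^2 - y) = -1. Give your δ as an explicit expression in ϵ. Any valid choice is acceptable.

δ = min(1, ϵ/17)

Let ϵ > 0. We want δ > 0 such that 0 < |y − 1| < δ implies |(-4y^3 + 4y^2 - y) + 1| < ϵ.
(-4y^3 + 4y^2 - y) + 1 = -4y^3 + 4y^2 - y + 1 = (y − 1)(-4y^2 - 1).
So |(-4y^3 + 4y^2 - y) + 1| = |y − 1|·|-4y^2 - 1|.
Require δ ≤ 1. Then |y − 1| < 1 gives |y| < 2, and by the triangle inequality |-4y^2 - 1| ≤ 4·2^2 + 1 = 17.
Hence |(-4y^3 + 4y^2 - y) + 1| ≤ 17|y − 1| < ϵ provided |y − 1| < ϵ/17.
Choosing δ = min(1, ϵ/17) ensures both conditions, hence |(-4y^3 + 4y^2 - y) + 1| < ϵ.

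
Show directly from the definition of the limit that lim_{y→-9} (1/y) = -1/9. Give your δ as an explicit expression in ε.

δ = min(9/2, (81/2)ε)

Fix ε > 0. We seek δ > 0 such that 0 < |y + 9| < δ implies |1/y + 1/9| < ε.
|1/y + 1/9| = |-9 − y|/(9·|y|) = |y + 9|/(9|y|).
Restrict δ ≤ 9/2. Then |y + 9| < 9/2 gives |y| > 9/2, so 9|y| > 81/2.
Then |1/y + 1/9| < |y + 9|/(81/2), which is < ε when |y + 9| < (81/2)ε.
Take δ = min(9/2, (81/2)ε). Then 0 < |y + 9| < δ gives both |y + 9| < 9/2 and |y + 9| < (81/2)ε, so |1/y + 1/9| < ε.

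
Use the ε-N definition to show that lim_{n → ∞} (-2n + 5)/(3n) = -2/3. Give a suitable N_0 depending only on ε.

Let ε > 0. For n ≥ 1, |(-2n + 5)/(3n) + 2/3| = |15|/(3(3n)) = 15/(3(3n)).
Since 3n ≥ 3n for n ≥ 1, this is ≤ 15/(3·3n) = (5/3)/n.
So |(-2n + 5)/(3n) + 2/3| < ε whenever n > (5/3)/ε.
Take N_0 = (5/3)/ε. If n > N_0 then |(-2n + 5)/(3n) + 2/3| ≤ (5/3)/n < ε.

N_0 = (5/3)/ε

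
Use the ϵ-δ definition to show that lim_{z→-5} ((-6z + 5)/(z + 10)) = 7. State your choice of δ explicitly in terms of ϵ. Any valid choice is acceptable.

δ = min(5/2, (5/26)ϵ)

Let ϵ > 0. We want δ > 0 with 0 < |z + 5| < δ ⇒ |(-6z + 5)/(z + 10) − 7| < ϵ.
Combining over a common denominator, (-6z + 5)/(z + 10) − 7 = [(-6z + 5)·5 − 35·(z + 10)] / [5·(z + 10)] = -65(z + 5) / (5(z + 10)).
So |(-6z + 5)/(z + 10) − 7| = 65|z + 5| / (5·|z + 10|).
Require δ ≤ 5/2, so |z + 10| ≥ |5| − |z + 5| > 5 − 5/2 = 5/2.
Hence |(-6z + 5)/(z + 10) − 7| < 65|z + 5|/(5·(5/2)) = (26/5)|z + 5|, which is < ϵ once |z + 5| < (5/26)ϵ.
Take δ = min(5/2, (5/26)ϵ). Then 0 < |z + 5| < δ forces both bounds, so |(-6z + 5)/(z + 10) − 7| < ϵ.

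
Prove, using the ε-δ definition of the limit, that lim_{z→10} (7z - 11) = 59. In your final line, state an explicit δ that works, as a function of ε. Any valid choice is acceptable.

Let ε > 0 be given. We need δ > 0 so that 0 < |z − 10| < δ implies |(7z - 11) − 59| < ε.
|(7z - 11) − 59| = |7z - 70| = 7|z − 10|.
So 7|z − 10| < ε exactly when |z − 10| < ε/7.
Take δ = ε/7. If 0 < |z − 10| < δ then |(7z - 11) − 59| = 7|z − 10| < 7·(ε/7) = ε.

δ = ε/7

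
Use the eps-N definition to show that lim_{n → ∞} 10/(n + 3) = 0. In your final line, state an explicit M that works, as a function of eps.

M = 10/eps

Suppose eps > 0. For n ≥ 1, |10/(n + 3) − 0| = 10/(n + 3) ≤ 10/n.
We need 10/n < eps, i.e. n > 10/eps.
Take M = 10/eps. If n > M then |10/(n + 3)| ≤ 10/n < eps.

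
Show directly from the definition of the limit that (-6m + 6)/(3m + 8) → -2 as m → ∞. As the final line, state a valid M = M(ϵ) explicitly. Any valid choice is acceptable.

Let ϵ > 0 be given. For m ≥ 1, |(-6m + 6)/(3m + 8) + 2| = |66|/(3(3m + 8)) = 66/(3(3m + 8)).
Since 3m + 8 ≥ 3m for m ≥ 1, this is ≤ 66/(3·3m) = (22/3)/m.
So |(-6m + 6)/(3m + 8) + 2| < ϵ whenever m > (22/3)/ϵ.
Take M = (22/3)/ϵ. If m > M then |(-6m + 6)/(3m + 8) + 2| ≤ (22/3)/m < ϵ.

M = (22/3)/ϵ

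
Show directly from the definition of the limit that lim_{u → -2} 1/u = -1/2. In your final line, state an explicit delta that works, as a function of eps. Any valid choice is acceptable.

delta = min(1, 2eps)

Suppose eps > 0. We seek delta > 0 such that 0 < |u + 2| < delta implies |1/u + 1/2| < eps.
|1/u + 1/2| = |-2 − u|/(2·|u|) = |u + 2|/(2|u|).
Require delta ≤ 1 so that |u| > 2 − 1 = 1, hence 2|u| > 2.
Then |1/u + 1/2| < |u + 2|/2, which is < eps when |u + 2| < 2eps.
Take delta = min(1, 2eps). Then 0 < |u + 2| < delta gives both |u + 2| < 1 and |u + 2| < 2eps, so |1/u + 1/2| < eps.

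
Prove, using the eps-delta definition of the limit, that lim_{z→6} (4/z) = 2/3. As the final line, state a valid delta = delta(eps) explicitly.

delta = min(3, (9/2)eps)

Let eps > 0. We seek delta > 0 such that 0 < |z − 6| < delta implies |4/z − (2/3)| < eps.
|4/z − (2/3)| = 4·|6 − z|/(6·|z|) = 4|z − 6|/(6|z|).
Require delta ≤ 3 so that |z| > 6 − 3 = 3, hence 6|z| > 18.
Then |4/z − (2/3)| < 4|z − 6|/18, which is < eps when |z − 6| < (9/2)eps.
Take delta = min(3, (9/2)eps). Then 0 < |z − 6| < delta gives both |z − 6| < 3 and |z − 6| < (9/2)eps, so |4/z − (2/3)| < eps.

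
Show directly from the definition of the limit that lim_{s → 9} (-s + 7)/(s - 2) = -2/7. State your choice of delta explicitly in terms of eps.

delta = min(7/2, (49/10)eps)

Fix eps > 0. We want delta > 0 with 0 < |s − 9| < delta ⇒ |(-s + 7)/(s - 2) + 2/7| < eps.
Combining over a common denominator, (-s + 7)/(s - 2) + 2/7 = [(-s + 7)·7 − (-2)·(s - 2)] / [7·(s - 2)] = -5(s − 9) / (7(s - 2)).
So |(-s + 7)/(s - 2) + 2/7| = 5|s − 9| / (7·|s − 2|).
Restrict delta ≤ 7/2. Then |s − 9| < 7/2 gives |s − 2| = |(s − 9) + 7| ≥ 7 − 7/2 = 7/2.
Hence |(-s + 7)/(s - 2) + 2/7| < 5|s − 9|/(7·(7/2)) = (10/49)|s − 9|, which is < eps once |s − 9| < (49/10)eps.
Take delta = min(7/2, (49/10)eps). Then 0 < |s − 9| < delta forces both bounds, so |(-s + 7)/(s - 2) + 2/7| < eps.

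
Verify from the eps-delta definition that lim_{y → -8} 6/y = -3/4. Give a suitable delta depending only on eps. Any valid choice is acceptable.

Let eps > 0. We seek delta > 0 such that 0 < |y + 8| < delta implies |6/y + 3/4| < eps.
|6/y + 3/4| = 6·|-8 − y|/(8·|y|) = 6|y + 8|/(8|y|).
Require delta ≤ 4 so that |y| > 8 − 4 = 4, hence 8|y| > 32.
Then |6/y + 3/4| < 6|y + 8|/32, which is < eps when |y + 8| < (16/3)eps.
Take delta = min(4, (16/3)eps). Then 0 < |y + 8| < delta gives both |y + 8| < 4 and |y + 8| < (16/3)eps, so |6/y + 3/4| < eps.

delta = min(4, (16/3)eps)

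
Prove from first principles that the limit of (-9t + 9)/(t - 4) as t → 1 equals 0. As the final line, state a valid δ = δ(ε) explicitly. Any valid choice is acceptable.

δ = min(3/2, (1/6)ε)

Let ε > 0 be given. We want δ > 0 with 0 < |t − 1| < δ ⇒ |(-9t + 9)/(t - 4) − 0| < ε.
Combining over a common denominator, (-9t + 9)/(t - 4) − 0 = [(-9t + 9)·(-3) − 0·(t - 4)] / [(-3)·(t - 4)] = 27(t − 1) / ((-3)(t - 4)).
So |(-9t + 9)/(t - 4) − 0| = 27|t − 1| / (3·|t − 4|).
Restrict δ ≤ 3/2. Then |t − 1| < 3/2 gives |t − 4| = |(t − 1) + (-3)| ≥ 3 − 3/2 = 3/2.
Hence |(-9t + 9)/(t - 4) − 0| < 27|t − 1|/(3·(3/2)) = 6|t − 1|, which is < ε once |t − 1| < (1/6)ε.
Take δ = min(3/2, (1/6)ε). Then 0 < |t − 1| < δ forces both bounds, so |(-9t + 9)/(t - 4) − 0| < ε.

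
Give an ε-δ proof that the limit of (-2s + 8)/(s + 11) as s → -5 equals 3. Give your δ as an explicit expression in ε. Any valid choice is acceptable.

Suppose ε > 0. We want δ > 0 with 0 < |s + 5| < δ ⇒ |(-2s + 8)/(s + 11) − 3| < ε.
Combining over a common denominator, (-2s + 8)/(s + 11) − 3 = [(-2s + 8)·6 − 18·(s + 11)] / [6·(s + 11)] = -30(s + 5) / (6(s + 11)).
So |(-2s + 8)/(s + 11) − 3| = 30|s + 5| / (6·|s + 11|).
Require δ ≤ 3, so |s + 11| ≥ |6| − |s + 5| > 6 − 3 = 3.
Hence |(-2s + 8)/(s + 11) − 3| < 30|s + 5|/(6·3) = (5/3)|s + 5|, which is < ε once |s + 5| < (3/5)ε.
Take δ = min(3, (3/5)ε). Then 0 < |s + 5| < δ forces both bounds, so |(-2s + 8)/(s + 11) − 3| < ε.

δ = min(3, (3/5)ε)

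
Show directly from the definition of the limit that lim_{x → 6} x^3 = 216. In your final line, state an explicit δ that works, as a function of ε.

Let ε > 0. We seek δ > 0 with 0 < |x − 6| < δ ⇒ |x^3 − 216| < ε.
Factor: x^3 − 216 = (x − 6)(x^2 + 6x + 36), so |x^3 − 216| = |x − 6|·|x^2 + 6x + 36|.
Restrict δ ≤ 1. Then |x − 6| < 1 gives |x| < 7, so by the triangle inequality |x^2 + 6x + 36| ≤ 7^2 + 6·7 + 36 = 127.
Hence |x^3 − 216| ≤ 127|x − 6|, which is < ε once |x − 6| < ε/127.
Take δ = min(1, ε/127). If 0 < |x − 6| < δ then both bounds hold and |x^3 − 216| ≤ 127|x − 6| < 127·(ε/127) = ε.

δ = min(1, ε/127)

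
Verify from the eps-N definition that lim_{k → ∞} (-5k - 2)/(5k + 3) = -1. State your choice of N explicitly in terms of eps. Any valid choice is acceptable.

Let eps > 0. For k ≥ 1, |(-5k - 2)/(5k + 3) + 1| = |5|/(5(5k + 3)) = 5/(5(5k + 3)).
Since 5k + 3 ≥ 5k for k ≥ 1, this is ≤ 5/(5·5k) = (1/5)/k.
So |(-5k - 2)/(5k + 3) + 1| < eps whenever k > (1/5)/eps.
Take N = (1/5)/eps. If k > N then |(-5k - 2)/(5k + 3) + 1| ≤ (1/5)/k < eps.

N = (1/5)/eps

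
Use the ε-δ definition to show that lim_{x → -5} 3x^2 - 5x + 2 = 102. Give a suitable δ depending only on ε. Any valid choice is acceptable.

δ = min(1, ε/38)

Let ε > 0. We want δ > 0 such that 0 < |x + 5| < δ implies |(3x^2 - 5x + 2) − 102| < ε.
(3x^2 - 5x + 2) − 102 = 3x^2 - 5x - 100 = (x + 5)(3x - 20).
So |(3x^2 - 5x + 2) − 102| = |x + 5|·|3x - 20|.
Require δ ≤ 1. Then |x + 5| < 1 gives |x| < 6, and by the triangle inequality |3x - 20| ≤ 3·6 + 20 = 38.
Hence |(3x^2 - 5x + 2) − 102| ≤ 38|x + 5| < ε provided |x + 5| < ε/38.
Choosing δ = min(1, ε/38) ensures both conditions, hence |(3x^2 - 5x + 2) − 102| < ε.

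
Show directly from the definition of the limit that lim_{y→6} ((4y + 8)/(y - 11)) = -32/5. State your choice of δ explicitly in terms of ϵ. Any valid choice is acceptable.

δ = min(5/2, (25/104)ϵ)

Let ϵ > 0. We want δ > 0 with 0 < |y − 6| < δ ⇒ |(4y + 8)/(y - 11) + 32/5| < ϵ.
Combining over a common denominator, (4y + 8)/(y - 11) + 32/5 = [(4y + 8)·(-5) − 32·(y - 11)] / [(-5)·(y - 11)] = -52(y − 6) / ((-5)(y - 11)).
So |(4y + 8)/(y - 11) + 32/5| = 52|y − 6| / (5·|y − 11|).
Restrict δ ≤ 5/2. Then |y − 6| < 5/2 gives |y − 11| = |(y − 6) + (-5)| ≥ 5 − 5/2 = 5/2.
Hence |(4y + 8)/(y - 11) + 32/5| < 52|y − 6|/(5·(5/2)) = (104/25)|y − 6|, which is < ϵ once |y − 6| < (25/104)ϵ.
Take δ = min(5/2, (25/104)ϵ). Then 0 < |y − 6| < δ forces both bounds, so |(4y + 8)/(y - 11) + 32/5| < ϵ.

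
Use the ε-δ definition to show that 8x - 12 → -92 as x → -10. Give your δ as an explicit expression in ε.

δ = ε/8

Fix ε > 0. We need δ > 0 so that 0 < |x + 10| < δ implies |(8x - 12) + 92| < ε.
|(8x - 12) + 92| = |8x + 80| = 8|x + 10|.
Thus it suffices that |x + 10| < ε/8.
Choosing δ = ε/8 gives |(8x - 12) + 92| = 8|x + 10| < ε whenever |x + 10| < δ.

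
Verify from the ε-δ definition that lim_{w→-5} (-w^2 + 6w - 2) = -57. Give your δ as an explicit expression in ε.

δ = min(2, ε/18)

Let ε > 0 be given. We want δ > 0 such that 0 < |w + 5| < δ implies |(-w^2 + 6w - 2) + 57| < ε.
(-w^2 + 6w - 2) + 57 = -w^2 + 6w + 55 = (w + 5)(-w + 11).
So |(-w^2 + 6w - 2) + 57| = |w + 5|·|-w + 11|.
Require δ ≤ 2. Then |w + 5| < 2 gives |w| < 7, and by the triangle inequality |-w + 11| ≤ 7 + 11 = 18.
Hence |(-w^2 + 6w - 2) + 57| ≤ 18|w + 5| < ε provided |w + 5| < ε/18.
Choosing δ = min(2, ε/18) ensures both conditions, hence |(-w^2 + 6w - 2) + 57| < ε.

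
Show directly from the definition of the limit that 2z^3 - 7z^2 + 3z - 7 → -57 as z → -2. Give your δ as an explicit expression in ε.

δ = min(1, ε/76)

Let ε > 0. We want δ > 0 such that 0 < |z + 2| < δ implies |(2z^3 - 7z^2 + 3z - 7) + 57| < ε.
(2z^3 - 7z^2 + 3z - 7) + 57 = 2z^3 - 7z^2 + 3z + 50 = (z + 2)(2z^2 - 11z + 25).
So |(2z^3 - 7z^2 + 3z - 7) + 57| = |z + 2|·|2z^2 - 11z + 25|.
Assume first that |z + 2| < 1, so |z| < 3. Then |2z^2 - 11z + 25| ≤ 2·3^2 + 11·3 + 25 = 76.
Hence |(2z^3 - 7z^2 + 3z - 7) + 57| ≤ 76|z + 2| < ε provided |z + 2| < ε/76.
Take δ = min(1, ε/76). Then 0 < |z + 2| < δ gives both |z + 2| < 1 and |z + 2| < ε/76, so |(2z^3 - 7z^2 + 3z - 7) + 57| < ε.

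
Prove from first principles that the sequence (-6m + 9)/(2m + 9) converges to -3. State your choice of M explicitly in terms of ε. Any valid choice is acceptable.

M = 18/ε

Fix ε > 0. For m ≥ 1, |(-6m + 9)/(2m + 9) + 3| = |72|/(2(2m + 9)) = 72/(2(2m + 9)).
Since 2m + 9 ≥ 2m for m ≥ 1, this is ≤ 72/(2·2m) = 18/m.
So |(-6m + 9)/(2m + 9) + 3| < ε whenever m > 18/ε.
Take M = 18/ε. If m > M then |(-6m + 9)/(2m + 9) + 3| ≤ 18/m < ε.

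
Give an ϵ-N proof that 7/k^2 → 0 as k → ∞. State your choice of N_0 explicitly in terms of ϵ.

Fix ϵ > 0. For k ≥ 1, |7/k^2 − 0| = 7/k^2.
7/k^2 < ϵ ⇔ k^2 > 7/ϵ ⇔ k > (7/ϵ)^{1/2}.
Take N_0 = (7/ϵ)^{1/2}. Then k > N_0 implies 7/k^2 < ϵ.

N_0 = (7/ϵ)^{1/2}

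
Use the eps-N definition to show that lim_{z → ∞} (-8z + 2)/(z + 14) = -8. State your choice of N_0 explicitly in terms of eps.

N_0 = 114/eps

Let eps > 0. We seek N_0 > 0 such that z > N_0 implies |(-8z + 2)/(z + 14) + 8| < eps.
(-8z + 2)/(z + 14) + 8 = ((-8z + 2) − (-8)(z + 14)) / ((z + 14)) = 114/((z + 14)).
For z > 0 we have z + 14 > z, so |(-8z + 2)/(z + 14) + 8| = 114/((z + 14)) < 114/(z) = 114/z.
Thus |(-8z + 2)/(z + 14) + 8| < eps whenever z > 114/eps.
Take N_0 = 114/eps. If z > N_0 then |(-8z + 2)/(z + 14) + 8| < 114/z < eps.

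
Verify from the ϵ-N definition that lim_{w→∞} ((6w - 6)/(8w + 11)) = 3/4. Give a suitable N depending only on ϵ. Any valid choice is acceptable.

Fix ϵ > 0. We seek N > 0 such that w > N implies |(6w - 6)/(8w + 11) − (3/4)| < ϵ.
(6w - 6)/(8w + 11) − (3/4) = (8(6w - 6) − 6(8w + 11)) / (8(8w + 11)) = -114/(8(8w + 11)).
For w > 0 we have 8w + 11 > 8w, so |(6w - 6)/(8w + 11) − (3/4)| = 114/(8(8w + 11)) < 114/(8·8w) = (57/32)/w.
Thus |(6w - 6)/(8w + 11) − (3/4)| < ϵ whenever w > (57/32)/ϵ.
Take N = (57/32)/ϵ. If w > N then |(6w - 6)/(8w + 11) − (3/4)| < (57/32)/w < ϵ.

N = (57/32)/ϵ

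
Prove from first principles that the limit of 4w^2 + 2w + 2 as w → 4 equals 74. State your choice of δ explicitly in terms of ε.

Let ε > 0. We want δ > 0 such that 0 < |w − 4| < δ implies |(4w^2 + 2w + 2) − 74| < ε.
(4w^2 + 2w + 2) − 74 = 4w^2 + 2w - 72 = (w − 4)(4w + 18).
So |(4w^2 + 2w + 2) − 74| = |w − 4|·|4w + 18|.
Assume first that |w − 4| < 2, so |w| < 6. Then |4w + 18| ≤ 4·6 + 18 = 42.
Hence |(4w^2 + 2w + 2) − 74| ≤ 42|w − 4| < ε provided |w − 4| < ε/42.
Choosing δ = min(2, ε/42) ensures both conditions, hence |(4w^2 + 2w + 2) − 74| < ε.

δ = min(2, ε/42)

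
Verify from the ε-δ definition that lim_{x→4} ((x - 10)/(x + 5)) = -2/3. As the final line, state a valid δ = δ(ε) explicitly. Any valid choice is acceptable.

Suppose ε > 0. We want δ > 0 with 0 < |x − 4| < δ ⇒ |(x - 10)/(x + 5) + 2/3| < ε.
Combining over a common denominator, (x - 10)/(x + 5) + 2/3 = [(x - 10)·9 − (-6)·(x + 5)] / [9·(x + 5)] = 15(x − 4) / (9(x + 5)).
So |(x - 10)/(x + 5) + 2/3| = 15|x − 4| / (9·|x + 5|).
Restrict δ ≤ 9/2. Then |x − 4| < 9/2 gives |x + 5| = |(x − 4) + 9| ≥ 9 − 9/2 = 9/2.
Hence |(x - 10)/(x + 5) + 2/3| < 15|x − 4|/(9·(9/2)) = (10/27)|x − 4|, which is < ε once |x − 4| < (27/10)ε.
Take δ = min(9/2, (27/10)ε). Then 0 < |x − 4| < δ forces both bounds, so |(x - 10)/(x + 5) + 2/3| < ε.

δ = min(9/2, (27/10)ε)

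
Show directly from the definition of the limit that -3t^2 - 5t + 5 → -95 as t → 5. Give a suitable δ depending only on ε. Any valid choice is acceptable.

δ = min(1, ε/38)

Suppose ε > 0. We want δ > 0 such that 0 < |t − 5| < δ implies |(-3t^2 - 5t + 5) + 95| < ε.
(-3t^2 - 5t + 5) + 95 = -3t^2 - 5t + 100 = (t − 5)(-3t - 20).
So |(-3t^2 - 5t + 5) + 95| = |t − 5|·|-3t - 20|.
Assume first that |t − 5| < 1, so |t| < 6. Then |-3t - 20| ≤ 3·6 + 20 = 38.
Hence |(-3t^2 - 5t + 5) + 95| ≤ 38|t − 5| < ε provided |t − 5| < ε/38.
Take δ = min(1, ε/38). Then 0 < |t − 5| < δ gives both |t − 5| < 1 and |t − 5| < ε/38, so |(-3t^2 - 5t + 5) + 95| < ε.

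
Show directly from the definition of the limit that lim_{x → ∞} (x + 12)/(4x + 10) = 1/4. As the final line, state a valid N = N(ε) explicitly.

N = (19/8)/ε

Suppose ε > 0. We seek N > 0 such that x > N implies |(x + 12)/(4x + 10) − (1/4)| < ε.
(x + 12)/(4x + 10) − (1/4) = (4(x + 12) − (4x + 10)) / (4(4x + 10)) = 38/(4(4x + 10)).
For x > 0 we have 4x + 10 > 4x, so |(x + 12)/(4x + 10) − (1/4)| = 38/(4(4x + 10)) < 38/(4·4x) = (19/8)/x.
Thus |(x + 12)/(4x + 10) − (1/4)| < ε whenever x > (19/8)/ε.
Take N = (19/8)/ε. If x > N then |(x + 12)/(4x + 10) − (1/4)| < (19/8)/x < ε.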